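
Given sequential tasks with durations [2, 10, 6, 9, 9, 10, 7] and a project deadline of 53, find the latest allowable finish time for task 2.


LF(activity 2) = deadline - sum of successor durations
Successors: activities 3 through 7 with durations [6, 9, 9, 10, 7]
Sum of successor durations = 41
LF = 53 - 41 = 12

12


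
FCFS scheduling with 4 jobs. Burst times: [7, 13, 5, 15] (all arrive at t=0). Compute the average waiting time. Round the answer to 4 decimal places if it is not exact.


FCFS order (as given): [7, 13, 5, 15]
Waiting times:
  Job 1: wait = 0
  Job 2: wait = 7
  Job 3: wait = 20
  Job 4: wait = 25
Sum of waiting times = 52
Average waiting time = 52/4 = 13.0

13.0


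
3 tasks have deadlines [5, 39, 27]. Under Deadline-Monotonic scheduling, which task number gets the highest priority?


Sort tasks by relative deadline (ascending):
  Task 1: deadline = 5
  Task 3: deadline = 27
  Task 2: deadline = 39
Priority order (highest first): [1, 3, 2]
Highest priority task = 1

1


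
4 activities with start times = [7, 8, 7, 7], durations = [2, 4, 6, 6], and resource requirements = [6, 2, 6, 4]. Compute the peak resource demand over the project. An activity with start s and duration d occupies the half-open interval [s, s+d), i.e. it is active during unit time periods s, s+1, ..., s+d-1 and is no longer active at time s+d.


Each activity i is active on [start_i, start_i + duration_i).
Compute total resource usage per time slot:
  t=0: active resources = [], total = 0
  t=1: active resources = [], total = 0
  t=2: active resources = [], total = 0
  t=3: active resources = [], total = 0
  t=4: active resources = [], total = 0
  t=5: active resources = [], total = 0
  t=6: active resources = [], total = 0
  t=7: active resources = [6, 6, 4], total = 16
  t=8: active resources = [6, 2, 6, 4], total = 18
  t=9: active resources = [2, 6, 4], total = 12
  t=10: active resources = [2, 6, 4], total = 12
  t=11: active resources = [2, 6, 4], total = 12
  t=12: active resources = [6, 4], total = 10
Peak resource demand = 18

18


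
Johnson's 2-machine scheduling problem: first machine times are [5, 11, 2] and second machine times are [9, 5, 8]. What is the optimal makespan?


Apply Johnson's rule:
  Group 1 (a <= b): [(3, 2, 8), (1, 5, 9)]
  Group 2 (a > b): [(2, 11, 5)]
Optimal job order: [3, 1, 2]
Schedule:
  Job 3: M1 done at 2, M2 done at 10
  Job 1: M1 done at 7, M2 done at 19
  Job 2: M1 done at 18, M2 done at 24
Makespan = 24

24


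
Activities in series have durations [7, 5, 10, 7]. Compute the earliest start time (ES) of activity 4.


Activity 4 starts after activities 1 through 3 complete.
Predecessor durations: [7, 5, 10]
ES = 7 + 5 + 10 = 22

22


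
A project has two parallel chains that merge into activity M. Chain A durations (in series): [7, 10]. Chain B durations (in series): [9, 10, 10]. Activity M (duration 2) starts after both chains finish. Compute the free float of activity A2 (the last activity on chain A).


ES(A2) = sum of predecessors on chain A = 7
EF(A2) = ES + duration = 7 + 10 = 17
Successor of A2 is M. ES(M) = max(sum(A), sum(B)) = max(17, 29) = 29
Free float = ES(successor) - EF(current) = 29 - 17 = 12

12


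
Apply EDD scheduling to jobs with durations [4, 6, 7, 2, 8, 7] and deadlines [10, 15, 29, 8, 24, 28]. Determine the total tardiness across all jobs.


Sort by due date (EDD order): [(2, 8), (4, 10), (6, 15), (8, 24), (7, 28), (7, 29)]
Compute completion times and tardiness:
  Job 1: p=2, d=8, C=2, tardiness=max(0,2-8)=0
  Job 2: p=4, d=10, C=6, tardiness=max(0,6-10)=0
  Job 3: p=6, d=15, C=12, tardiness=max(0,12-15)=0
  Job 4: p=8, d=24, C=20, tardiness=max(0,20-24)=0
  Job 5: p=7, d=28, C=27, tardiness=max(0,27-28)=0
  Job 6: p=7, d=29, C=34, tardiness=max(0,34-29)=5
Total tardiness = 5

5


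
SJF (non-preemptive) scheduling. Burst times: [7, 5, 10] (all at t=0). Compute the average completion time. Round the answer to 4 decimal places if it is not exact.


SJF order (ascending): [5, 7, 10]
Completion times:
  Job 1: burst=5, C=5
  Job 2: burst=7, C=12
  Job 3: burst=10, C=22
Average completion = 39/3 = 13.0

13.0


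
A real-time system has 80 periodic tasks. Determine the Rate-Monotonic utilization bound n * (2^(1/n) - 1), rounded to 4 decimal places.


Compute 2^(1/80) = 1.0087019838
Subtract 1: 1.0087019838 - 1 = 0.0087019838
Multiply by n: 80 * 0.0087019838 = 0.6961587040
Round to 4 dp: 0.6962

0.6962


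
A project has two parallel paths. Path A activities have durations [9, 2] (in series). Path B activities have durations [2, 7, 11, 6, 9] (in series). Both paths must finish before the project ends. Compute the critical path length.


Path A total = 9 + 2 = 11
Path B total = 2 + 7 + 11 + 6 + 9 = 35
Critical path = longest path = max(11, 35) = 35

35


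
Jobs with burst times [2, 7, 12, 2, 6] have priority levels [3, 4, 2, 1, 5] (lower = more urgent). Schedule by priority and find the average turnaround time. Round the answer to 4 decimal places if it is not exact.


Sort by priority (ascending = highest first):
Order: [(1, 2), (2, 12), (3, 2), (4, 7), (5, 6)]
Completion times:
  Priority 1, burst=2, C=2
  Priority 2, burst=12, C=14
  Priority 3, burst=2, C=16
  Priority 4, burst=7, C=23
  Priority 5, burst=6, C=29
Average turnaround = 84/5 = 16.8

16.8


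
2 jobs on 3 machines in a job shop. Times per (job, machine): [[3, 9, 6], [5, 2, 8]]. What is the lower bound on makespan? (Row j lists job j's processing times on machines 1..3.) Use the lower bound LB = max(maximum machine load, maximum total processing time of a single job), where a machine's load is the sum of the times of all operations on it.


Machine loads:
  Machine 1: 3 + 5 = 8
  Machine 2: 9 + 2 = 11
  Machine 3: 6 + 8 = 14
Max machine load = 14
Job totals:
  Job 1: 18
  Job 2: 15
Max job total = 18
Lower bound = max(14, 18) = 18

18


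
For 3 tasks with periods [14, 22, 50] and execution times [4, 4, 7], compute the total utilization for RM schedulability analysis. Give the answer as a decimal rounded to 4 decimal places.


Compute individual utilizations (exact fractions):
  Task 1: C/T = 4/14 = 2/7 (approx. 0.2857)
  Task 2: C/T = 4/22 = 2/11 (approx. 0.1818)
  Task 3: C/T = 7/50 (approx. 0.14)
Total utilization U = 2/7 + 2/11 + 7/50 = 2339/3850
Rounded to 4 decimal places: U = 0.6075
RM (Liu & Layland) bound for 3 tasks = 0.779763; compare with U = 2339/3850 (approx. 0.607532)
U <= bound, so schedulable by RM sufficient condition.

0.6075


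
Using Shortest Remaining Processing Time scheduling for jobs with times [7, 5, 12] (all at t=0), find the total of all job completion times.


Since all jobs arrive at t=0, SRPT equals SPT ordering.
SPT order: [5, 7, 12]
Completion times:
  Job 1: p=5, C=5
  Job 2: p=7, C=12
  Job 3: p=12, C=24
Total completion time = 5 + 12 + 24 = 41

41


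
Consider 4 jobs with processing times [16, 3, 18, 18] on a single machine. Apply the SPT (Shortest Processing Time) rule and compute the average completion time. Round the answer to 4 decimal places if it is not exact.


Sort jobs by processing time (SPT order): [3, 16, 18, 18]
Compute completion times sequentially:
  Job 1: processing = 3, completes at 3
  Job 2: processing = 16, completes at 19
  Job 3: processing = 18, completes at 37
  Job 4: processing = 18, completes at 55
Sum of completion times = 114
Average completion time = 114/4 = 28.5

28.5


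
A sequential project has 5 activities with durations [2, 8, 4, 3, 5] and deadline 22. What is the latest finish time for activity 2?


LF(activity 2) = deadline - sum of successor durations
Successors: activities 3 through 5 with durations [4, 3, 5]
Sum of successor durations = 12
LF = 22 - 12 = 10

10


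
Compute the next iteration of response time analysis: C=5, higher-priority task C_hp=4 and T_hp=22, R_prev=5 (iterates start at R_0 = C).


R_next = C + ceil(R_prev / T_hp) * C_hp
ceil(5 / 22) = ceil(0.2273) = 1
Interference = 1 * 4 = 4
R_next = 5 + 4 = 9

9


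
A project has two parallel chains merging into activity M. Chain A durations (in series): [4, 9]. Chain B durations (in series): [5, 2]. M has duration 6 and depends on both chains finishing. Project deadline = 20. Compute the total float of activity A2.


Forward pass: ES(A2) = sum of predecessors on chain A = 4
EF = ES + duration = 4 + 9 = 13
Backward pass: LF(M) = deadline = 20; LS(M) = 20 - 6 = 14
LF(A2) = LS(M) - sum(successors on chain A) = 14 - 0 = 14
LS = LF - duration = 14 - 9 = 5
Total float = LS - ES = 5 - 4 = 1

1


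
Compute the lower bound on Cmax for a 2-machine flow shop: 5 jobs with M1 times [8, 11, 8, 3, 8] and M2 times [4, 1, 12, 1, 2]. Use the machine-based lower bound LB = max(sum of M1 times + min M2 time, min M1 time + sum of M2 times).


LB1 = sum(M1 times) + min(M2 times) = 38 + 1 = 39
LB2 = min(M1 times) + sum(M2 times) = 3 + 20 = 23
Lower bound = max(LB1, LB2) = max(39, 23) = 39

39


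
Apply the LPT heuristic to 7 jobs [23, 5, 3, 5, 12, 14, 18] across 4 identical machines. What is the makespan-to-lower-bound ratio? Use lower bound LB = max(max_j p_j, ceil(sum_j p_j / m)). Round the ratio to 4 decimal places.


LPT order: [23, 18, 14, 12, 5, 5, 3]
Machine loads after assignment: [23, 18, 19, 20]
LPT makespan = 23
Lower bound = max(max_job, ceil(total/4)) = max(23, 20) = 23
Ratio = 23 / 23 = 1.0

1.0


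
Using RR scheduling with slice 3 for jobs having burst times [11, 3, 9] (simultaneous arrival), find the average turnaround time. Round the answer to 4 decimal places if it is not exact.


Time quantum = 3
Execution trace:
  J1 runs 3 units, time = 3
  J2 runs 3 units, time = 6
  J3 runs 3 units, time = 9
  J1 runs 3 units, time = 12
  J3 runs 3 units, time = 15
  J1 runs 3 units, time = 18
  J3 runs 3 units, time = 21
  J1 runs 2 units, time = 23
Finish times: [23, 6, 21]
Average turnaround = 50/3 = 16.6667

16.6667


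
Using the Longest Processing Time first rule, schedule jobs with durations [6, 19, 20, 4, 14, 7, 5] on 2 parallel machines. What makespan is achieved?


Sort jobs in decreasing order (LPT): [20, 19, 14, 7, 6, 5, 4]
Assign each job to the least loaded machine:
  Machine 1: jobs [20, 7, 6, 5], load = 38
  Machine 2: jobs [19, 14, 4], load = 37
Makespan = max load = 38

38


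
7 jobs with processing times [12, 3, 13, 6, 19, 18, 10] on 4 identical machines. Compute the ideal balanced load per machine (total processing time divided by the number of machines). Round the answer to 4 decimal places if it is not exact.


Total processing time = 12 + 3 + 13 + 6 + 19 + 18 + 10 = 81
Number of machines = 4
Ideal balanced load = 81 / 4 = 20.25

20.25


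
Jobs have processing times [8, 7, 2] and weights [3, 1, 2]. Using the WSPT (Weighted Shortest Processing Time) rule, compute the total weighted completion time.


Compute p/w ratios and sort ascending (WSPT): [(2, 2), (8, 3), (7, 1)]
Compute weighted completion times:
  Job (p=2,w=2): C=2, w*C=2*2=4
  Job (p=8,w=3): C=10, w*C=3*10=30
  Job (p=7,w=1): C=17, w*C=1*17=17
Total weighted completion time = 51

51


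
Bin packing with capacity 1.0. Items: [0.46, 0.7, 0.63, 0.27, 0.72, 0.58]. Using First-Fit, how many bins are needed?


Place items sequentially using First-Fit:
  Item 0.46 -> new Bin 1
  Item 0.7 -> new Bin 2
  Item 0.63 -> new Bin 3
  Item 0.27 -> Bin 1 (now 0.73)
  Item 0.72 -> new Bin 4
  Item 0.58 -> new Bin 5
Total bins used = 5

5


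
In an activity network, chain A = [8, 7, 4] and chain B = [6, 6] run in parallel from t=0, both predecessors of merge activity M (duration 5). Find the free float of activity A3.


ES(A3) = sum of predecessors on chain A = 15
EF(A3) = ES + duration = 15 + 4 = 19
Successor of A3 is M. ES(M) = max(sum(A), sum(B)) = max(19, 12) = 19
Free float = ES(successor) - EF(current) = 19 - 19 = 0

0


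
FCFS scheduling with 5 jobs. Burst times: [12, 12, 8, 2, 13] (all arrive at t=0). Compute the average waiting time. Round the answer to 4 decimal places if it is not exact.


FCFS order (as given): [12, 12, 8, 2, 13]
Waiting times:
  Job 1: wait = 0
  Job 2: wait = 12
  Job 3: wait = 24
  Job 4: wait = 32
  Job 5: wait = 34
Sum of waiting times = 102
Average waiting time = 102/5 = 20.4

20.4


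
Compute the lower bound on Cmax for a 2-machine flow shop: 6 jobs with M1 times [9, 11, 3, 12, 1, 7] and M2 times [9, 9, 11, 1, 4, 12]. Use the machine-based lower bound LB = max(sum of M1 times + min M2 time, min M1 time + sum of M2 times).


LB1 = sum(M1 times) + min(M2 times) = 43 + 1 = 44
LB2 = min(M1 times) + sum(M2 times) = 1 + 46 = 47
Lower bound = max(LB1, LB2) = max(44, 47) = 47

47


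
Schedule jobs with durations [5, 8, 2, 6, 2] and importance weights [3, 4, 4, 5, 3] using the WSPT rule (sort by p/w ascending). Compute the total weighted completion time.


Compute p/w ratios and sort ascending (WSPT): [(2, 4), (2, 3), (6, 5), (5, 3), (8, 4)]
Compute weighted completion times:
  Job (p=2,w=4): C=2, w*C=4*2=8
  Job (p=2,w=3): C=4, w*C=3*4=12
  Job (p=6,w=5): C=10, w*C=5*10=50
  Job (p=5,w=3): C=15, w*C=3*15=45
  Job (p=8,w=4): C=23, w*C=4*23=92
Total weighted completion time = 207

207


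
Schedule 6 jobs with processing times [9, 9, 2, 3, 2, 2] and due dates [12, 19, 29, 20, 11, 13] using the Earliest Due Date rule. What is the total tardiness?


Sort by due date (EDD order): [(2, 11), (9, 12), (2, 13), (9, 19), (3, 20), (2, 29)]
Compute completion times and tardiness:
  Job 1: p=2, d=11, C=2, tardiness=max(0,2-11)=0
  Job 2: p=9, d=12, C=11, tardiness=max(0,11-12)=0
  Job 3: p=2, d=13, C=13, tardiness=max(0,13-13)=0
  Job 4: p=9, d=19, C=22, tardiness=max(0,22-19)=3
  Job 5: p=3, d=20, C=25, tardiness=max(0,25-20)=5
  Job 6: p=2, d=29, C=27, tardiness=max(0,27-29)=0
Total tardiness = 8

8


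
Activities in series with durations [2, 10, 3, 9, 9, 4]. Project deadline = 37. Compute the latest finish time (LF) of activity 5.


LF(activity 5) = deadline - sum of successor durations
Successors: activities 6 through 6 with durations [4]
Sum of successor durations = 4
LF = 37 - 4 = 33

33


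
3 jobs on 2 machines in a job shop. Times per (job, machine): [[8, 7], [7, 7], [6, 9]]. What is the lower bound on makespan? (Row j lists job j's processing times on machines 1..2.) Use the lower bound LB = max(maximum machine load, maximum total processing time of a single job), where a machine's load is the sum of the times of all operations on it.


Machine loads:
  Machine 1: 8 + 7 + 6 = 21
  Machine 2: 7 + 7 + 9 = 23
Max machine load = 23
Job totals:
  Job 1: 15
  Job 2: 14
  Job 3: 15
Max job total = 15
Lower bound = max(23, 15) = 23

23


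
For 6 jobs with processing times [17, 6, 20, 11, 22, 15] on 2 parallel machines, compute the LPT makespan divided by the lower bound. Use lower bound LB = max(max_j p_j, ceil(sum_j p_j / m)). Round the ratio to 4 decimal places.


LPT order: [22, 20, 17, 15, 11, 6]
Machine loads after assignment: [48, 43]
LPT makespan = 48
Lower bound = max(max_job, ceil(total/2)) = max(22, 46) = 46
Ratio = 48 / 46 = 1.0435

1.0435


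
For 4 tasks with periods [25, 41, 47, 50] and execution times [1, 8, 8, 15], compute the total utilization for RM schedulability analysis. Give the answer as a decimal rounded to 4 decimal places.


Compute individual utilizations (exact fractions):
  Task 1: C/T = 1/25 (approx. 0.04)
  Task 2: C/T = 8/41 (approx. 0.1951)
  Task 3: C/T = 8/47 (approx. 0.1702)
  Task 4: C/T = 15/50 = 3/10 (approx. 0.3)
Total utilization U = 1/25 + 8/41 + 8/47 + 3/10 = 67959/96350
Rounded to 4 decimal places: U = 0.7053
RM (Liu & Layland) bound for 4 tasks = 0.756828; compare with U = 67959/96350 (approx. 0.705335)
U <= bound, so schedulable by RM sufficient condition.

0.7053


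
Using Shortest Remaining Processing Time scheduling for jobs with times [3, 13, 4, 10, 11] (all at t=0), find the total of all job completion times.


Since all jobs arrive at t=0, SRPT equals SPT ordering.
SPT order: [3, 4, 10, 11, 13]
Completion times:
  Job 1: p=3, C=3
  Job 2: p=4, C=7
  Job 3: p=10, C=17
  Job 4: p=11, C=28
  Job 5: p=13, C=41
Total completion time = 3 + 7 + 17 + 28 + 41 = 96

96


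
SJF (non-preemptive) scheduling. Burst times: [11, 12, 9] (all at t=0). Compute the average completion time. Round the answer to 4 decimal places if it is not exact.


SJF order (ascending): [9, 11, 12]
Completion times:
  Job 1: burst=9, C=9
  Job 2: burst=11, C=20
  Job 3: burst=12, C=32
Average completion = 61/3 = 20.3333

20.3333


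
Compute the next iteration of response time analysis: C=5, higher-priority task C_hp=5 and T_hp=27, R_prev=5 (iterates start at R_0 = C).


R_next = C + ceil(R_prev / T_hp) * C_hp
ceil(5 / 27) = ceil(0.1852) = 1
Interference = 1 * 5 = 5
R_next = 5 + 5 = 10

10


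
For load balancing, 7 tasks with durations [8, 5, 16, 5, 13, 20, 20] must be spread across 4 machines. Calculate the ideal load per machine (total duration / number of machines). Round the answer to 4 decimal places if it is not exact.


Total processing time = 8 + 5 + 16 + 5 + 13 + 20 + 20 = 87
Number of machines = 4
Ideal balanced load = 87 / 4 = 21.75

21.75


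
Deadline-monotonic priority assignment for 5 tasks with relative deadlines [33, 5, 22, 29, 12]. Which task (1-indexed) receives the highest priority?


Sort tasks by relative deadline (ascending):
  Task 2: deadline = 5
  Task 5: deadline = 12
  Task 3: deadline = 22
  Task 4: deadline = 29
  Task 1: deadline = 33
Priority order (highest first): [2, 5, 3, 4, 1]
Highest priority task = 2

2


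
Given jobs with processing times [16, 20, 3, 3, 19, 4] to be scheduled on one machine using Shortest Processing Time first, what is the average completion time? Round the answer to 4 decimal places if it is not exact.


Sort jobs by processing time (SPT order): [3, 3, 4, 16, 19, 20]
Compute completion times sequentially:
  Job 1: processing = 3, completes at 3
  Job 2: processing = 3, completes at 6
  Job 3: processing = 4, completes at 10
  Job 4: processing = 16, completes at 26
  Job 5: processing = 19, completes at 45
  Job 6: processing = 20, completes at 65
Sum of completion times = 155
Average completion time = 155/6 = 25.8333

25.8333


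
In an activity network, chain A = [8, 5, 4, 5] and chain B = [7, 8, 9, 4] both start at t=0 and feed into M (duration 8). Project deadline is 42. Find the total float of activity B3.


Forward pass: ES(B3) = sum of predecessors on chain B = 15
EF = ES + duration = 15 + 9 = 24
Backward pass: LF(M) = deadline = 42; LS(M) = 42 - 8 = 34
LF(B3) = LS(M) - sum(successors on chain B) = 34 - 4 = 30
LS = LF - duration = 30 - 9 = 21
Total float = LS - ES = 21 - 15 = 6

6


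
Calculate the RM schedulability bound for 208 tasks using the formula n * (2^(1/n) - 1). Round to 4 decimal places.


Compute 2^(1/208) = 1.0033379971
Subtract 1: 1.0033379971 - 1 = 0.0033379971
Multiply by n: 208 * 0.0033379971 = 0.6943033968
Round to 4 dp: 0.6943

0.6943


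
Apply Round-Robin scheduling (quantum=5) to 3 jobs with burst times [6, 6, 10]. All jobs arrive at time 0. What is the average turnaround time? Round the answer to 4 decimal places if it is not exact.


Time quantum = 5
Execution trace:
  J1 runs 5 units, time = 5
  J2 runs 5 units, time = 10
  J3 runs 5 units, time = 15
  J1 runs 1 units, time = 16
  J2 runs 1 units, time = 17
  J3 runs 5 units, time = 22
Finish times: [16, 17, 22]
Average turnaround = 55/3 = 18.3333

18.3333


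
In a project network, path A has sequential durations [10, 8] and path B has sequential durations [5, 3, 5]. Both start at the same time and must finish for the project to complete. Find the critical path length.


Path A total = 10 + 8 = 18
Path B total = 5 + 3 + 5 = 13
Critical path = longest path = max(18, 13) = 18

18


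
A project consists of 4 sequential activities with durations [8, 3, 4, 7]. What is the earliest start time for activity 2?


Activity 2 starts after activities 1 through 1 complete.
Predecessor durations: [8]
ES = 8 = 8

8


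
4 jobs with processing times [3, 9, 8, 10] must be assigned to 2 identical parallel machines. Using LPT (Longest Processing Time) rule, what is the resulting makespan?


Sort jobs in decreasing order (LPT): [10, 9, 8, 3]
Assign each job to the least loaded machine:
  Machine 1: jobs [10, 3], load = 13
  Machine 2: jobs [9, 8], load = 17
Makespan = max load = 17

17


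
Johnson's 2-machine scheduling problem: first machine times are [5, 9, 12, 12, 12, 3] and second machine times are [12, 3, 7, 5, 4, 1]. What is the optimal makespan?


Apply Johnson's rule:
  Group 1 (a <= b): [(1, 5, 12)]
  Group 2 (a > b): [(3, 12, 7), (4, 12, 5), (5, 12, 4), (2, 9, 3), (6, 3, 1)]
Optimal job order: [1, 3, 4, 5, 2, 6]
Schedule:
  Job 1: M1 done at 5, M2 done at 17
  Job 3: M1 done at 17, M2 done at 24
  Job 4: M1 done at 29, M2 done at 34
  Job 5: M1 done at 41, M2 done at 45
  Job 2: M1 done at 50, M2 done at 53
  Job 6: M1 done at 53, M2 done at 54
Makespan = 54

54


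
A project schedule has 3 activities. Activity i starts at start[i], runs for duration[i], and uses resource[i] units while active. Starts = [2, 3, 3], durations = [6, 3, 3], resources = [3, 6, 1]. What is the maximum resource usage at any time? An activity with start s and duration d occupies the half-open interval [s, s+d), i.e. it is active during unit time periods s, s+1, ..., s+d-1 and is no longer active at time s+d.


Each activity i is active on [start_i, start_i + duration_i).
Compute total resource usage per time slot:
  t=0: active resources = [], total = 0
  t=1: active resources = [], total = 0
  t=2: active resources = [3], total = 3
  t=3: active resources = [3, 6, 1], total = 10
  t=4: active resources = [3, 6, 1], total = 10
  t=5: active resources = [3, 6, 1], total = 10
  t=6: active resources = [3], total = 3
  t=7: active resources = [3], total = 3
Peak resource demand = 10

10


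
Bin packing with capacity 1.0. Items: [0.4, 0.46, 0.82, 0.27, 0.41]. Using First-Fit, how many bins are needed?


Place items sequentially using First-Fit:
  Item 0.4 -> new Bin 1
  Item 0.46 -> Bin 1 (now 0.86)
  Item 0.82 -> new Bin 2
  Item 0.27 -> new Bin 3
  Item 0.41 -> Bin 3 (now 0.68)
Total bins used = 3

3


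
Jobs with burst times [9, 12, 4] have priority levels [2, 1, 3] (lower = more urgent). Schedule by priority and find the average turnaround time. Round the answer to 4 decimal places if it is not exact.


Sort by priority (ascending = highest first):
Order: [(1, 12), (2, 9), (3, 4)]
Completion times:
  Priority 1, burst=12, C=12
  Priority 2, burst=9, C=21
  Priority 3, burst=4, C=25
Average turnaround = 58/3 = 19.3333

19.3333


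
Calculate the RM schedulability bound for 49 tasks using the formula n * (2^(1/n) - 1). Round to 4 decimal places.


Compute 2^(1/49) = 1.0142463870
Subtract 1: 1.0142463870 - 1 = 0.0142463870
Multiply by n: 49 * 0.0142463870 = 0.6980729630
Round to 4 dp: 0.6981

0.6981


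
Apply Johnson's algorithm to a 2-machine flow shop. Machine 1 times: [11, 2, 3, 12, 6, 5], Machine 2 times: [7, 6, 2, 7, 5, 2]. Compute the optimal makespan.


Apply Johnson's rule:
  Group 1 (a <= b): [(2, 2, 6)]
  Group 2 (a > b): [(1, 11, 7), (4, 12, 7), (5, 6, 5), (3, 3, 2), (6, 5, 2)]
Optimal job order: [2, 1, 4, 5, 3, 6]
Schedule:
  Job 2: M1 done at 2, M2 done at 8
  Job 1: M1 done at 13, M2 done at 20
  Job 4: M1 done at 25, M2 done at 32
  Job 5: M1 done at 31, M2 done at 37
  Job 3: M1 done at 34, M2 done at 39
  Job 6: M1 done at 39, M2 done at 41
Makespan = 41

41


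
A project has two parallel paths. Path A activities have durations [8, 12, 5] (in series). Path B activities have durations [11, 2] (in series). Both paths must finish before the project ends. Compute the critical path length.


Path A total = 8 + 12 + 5 = 25
Path B total = 11 + 2 = 13
Critical path = longest path = max(25, 13) = 25

25


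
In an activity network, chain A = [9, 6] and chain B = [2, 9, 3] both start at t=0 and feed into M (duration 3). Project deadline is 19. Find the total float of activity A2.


Forward pass: ES(A2) = sum of predecessors on chain A = 9
EF = ES + duration = 9 + 6 = 15
Backward pass: LF(M) = deadline = 19; LS(M) = 19 - 3 = 16
LF(A2) = LS(M) - sum(successors on chain A) = 16 - 0 = 16
LS = LF - duration = 16 - 6 = 10
Total float = LS - ES = 10 - 9 = 1

1


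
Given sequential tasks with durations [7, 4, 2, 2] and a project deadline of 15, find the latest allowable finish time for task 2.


LF(activity 2) = deadline - sum of successor durations
Successors: activities 3 through 4 with durations [2, 2]
Sum of successor durations = 4
LF = 15 - 4 = 11

11


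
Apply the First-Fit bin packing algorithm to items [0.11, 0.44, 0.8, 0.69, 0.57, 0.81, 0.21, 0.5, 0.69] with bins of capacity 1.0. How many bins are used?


Place items sequentially using First-Fit:
  Item 0.11 -> new Bin 1
  Item 0.44 -> Bin 1 (now 0.55)
  Item 0.8 -> new Bin 2
  Item 0.69 -> new Bin 3
  Item 0.57 -> new Bin 4
  Item 0.81 -> new Bin 5
  Item 0.21 -> Bin 1 (now 0.76)
  Item 0.5 -> new Bin 6
  Item 0.69 -> new Bin 7
Total bins used = 7

7


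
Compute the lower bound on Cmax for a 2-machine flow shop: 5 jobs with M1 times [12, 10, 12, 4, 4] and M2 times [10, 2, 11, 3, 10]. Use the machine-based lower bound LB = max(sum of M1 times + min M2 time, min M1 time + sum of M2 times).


LB1 = sum(M1 times) + min(M2 times) = 42 + 2 = 44
LB2 = min(M1 times) + sum(M2 times) = 4 + 36 = 40
Lower bound = max(LB1, LB2) = max(44, 40) = 44

44


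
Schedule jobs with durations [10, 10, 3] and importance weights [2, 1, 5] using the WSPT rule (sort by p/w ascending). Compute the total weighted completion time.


Compute p/w ratios and sort ascending (WSPT): [(3, 5), (10, 2), (10, 1)]
Compute weighted completion times:
  Job (p=3,w=5): C=3, w*C=5*3=15
  Job (p=10,w=2): C=13, w*C=2*13=26
  Job (p=10,w=1): C=23, w*C=1*23=23
Total weighted completion time = 64

64


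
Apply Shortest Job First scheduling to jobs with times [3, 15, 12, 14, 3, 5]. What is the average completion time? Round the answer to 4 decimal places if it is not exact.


SJF order (ascending): [3, 3, 5, 12, 14, 15]
Completion times:
  Job 1: burst=3, C=3
  Job 2: burst=3, C=6
  Job 3: burst=5, C=11
  Job 4: burst=12, C=23
  Job 5: burst=14, C=37
  Job 6: burst=15, C=52
Average completion = 132/6 = 22.0

22.0


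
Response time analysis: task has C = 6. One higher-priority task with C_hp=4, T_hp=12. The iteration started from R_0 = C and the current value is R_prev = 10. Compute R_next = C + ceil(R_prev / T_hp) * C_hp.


R_next = C + ceil(R_prev / T_hp) * C_hp
ceil(10 / 12) = ceil(0.8333) = 1
Interference = 1 * 4 = 4
R_next = 6 + 4 = 10
R_next = R_prev, so the iteration has converged (response time = 10).

10


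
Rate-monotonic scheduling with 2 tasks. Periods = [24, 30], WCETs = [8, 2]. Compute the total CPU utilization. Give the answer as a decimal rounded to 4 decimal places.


Compute individual utilizations (exact fractions):
  Task 1: C/T = 8/24 = 1/3 (approx. 0.3333)
  Task 2: C/T = 2/30 = 1/15 (approx. 0.0667)
Total utilization U = 1/3 + 1/15 = 2/5
Rounded to 4 decimal places: U = 0.4000
RM (Liu & Layland) bound for 2 tasks = 0.828427; compare with U = 2/5 (approx. 0.400000)
U <= bound, so schedulable by RM sufficient condition.

0.4000


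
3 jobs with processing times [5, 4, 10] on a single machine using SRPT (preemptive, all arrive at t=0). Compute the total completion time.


Since all jobs arrive at t=0, SRPT equals SPT ordering.
SPT order: [4, 5, 10]
Completion times:
  Job 1: p=4, C=4
  Job 2: p=5, C=9
  Job 3: p=10, C=19
Total completion time = 4 + 9 + 19 = 32

32


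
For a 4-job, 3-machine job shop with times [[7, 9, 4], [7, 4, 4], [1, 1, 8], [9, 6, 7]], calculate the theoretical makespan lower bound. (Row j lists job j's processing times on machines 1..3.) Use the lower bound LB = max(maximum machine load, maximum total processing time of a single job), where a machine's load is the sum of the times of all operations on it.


Machine loads:
  Machine 1: 7 + 7 + 1 + 9 = 24
  Machine 2: 9 + 4 + 1 + 6 = 20
  Machine 3: 4 + 4 + 8 + 7 = 23
Max machine load = 24
Job totals:
  Job 1: 20
  Job 2: 15
  Job 3: 10
  Job 4: 22
Max job total = 22
Lower bound = max(24, 22) = 24

24


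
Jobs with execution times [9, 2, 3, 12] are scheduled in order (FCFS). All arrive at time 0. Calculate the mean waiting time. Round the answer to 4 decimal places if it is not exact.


FCFS order (as given): [9, 2, 3, 12]
Waiting times:
  Job 1: wait = 0
  Job 2: wait = 9
  Job 3: wait = 11
  Job 4: wait = 14
Sum of waiting times = 34
Average waiting time = 34/4 = 8.5

8.5


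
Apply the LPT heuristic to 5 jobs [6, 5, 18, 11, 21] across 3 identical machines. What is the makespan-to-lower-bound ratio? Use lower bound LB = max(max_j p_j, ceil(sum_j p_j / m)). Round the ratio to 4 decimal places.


LPT order: [21, 18, 11, 6, 5]
Machine loads after assignment: [21, 18, 22]
LPT makespan = 22
Lower bound = max(max_job, ceil(total/3)) = max(21, 21) = 21
Ratio = 22 / 21 = 1.0476

1.0476


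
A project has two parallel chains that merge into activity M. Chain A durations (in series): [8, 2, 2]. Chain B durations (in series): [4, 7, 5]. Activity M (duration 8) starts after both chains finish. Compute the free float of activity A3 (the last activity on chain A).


ES(A3) = sum of predecessors on chain A = 10
EF(A3) = ES + duration = 10 + 2 = 12
Successor of A3 is M. ES(M) = max(sum(A), sum(B)) = max(12, 16) = 16
Free float = ES(successor) - EF(current) = 16 - 12 = 4

4


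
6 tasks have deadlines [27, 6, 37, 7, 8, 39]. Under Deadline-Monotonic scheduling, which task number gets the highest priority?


Sort tasks by relative deadline (ascending):
  Task 2: deadline = 6
  Task 4: deadline = 7
  Task 5: deadline = 8
  Task 1: deadline = 27
  Task 3: deadline = 37
  Task 6: deadline = 39
Priority order (highest first): [2, 4, 5, 1, 3, 6]
Highest priority task = 2

2


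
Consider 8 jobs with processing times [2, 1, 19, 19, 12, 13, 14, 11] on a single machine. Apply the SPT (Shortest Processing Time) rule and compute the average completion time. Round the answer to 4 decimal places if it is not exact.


Sort jobs by processing time (SPT order): [1, 2, 11, 12, 13, 14, 19, 19]
Compute completion times sequentially:
  Job 1: processing = 1, completes at 1
  Job 2: processing = 2, completes at 3
  Job 3: processing = 11, completes at 14
  Job 4: processing = 12, completes at 26
  Job 5: processing = 13, completes at 39
  Job 6: processing = 14, completes at 53
  Job 7: processing = 19, completes at 72
  Job 8: processing = 19, completes at 91
Sum of completion times = 299
Average completion time = 299/8 = 37.375

37.375


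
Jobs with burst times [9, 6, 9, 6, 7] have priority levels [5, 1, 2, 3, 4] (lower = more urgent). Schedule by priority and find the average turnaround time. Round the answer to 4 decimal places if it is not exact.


Sort by priority (ascending = highest first):
Order: [(1, 6), (2, 9), (3, 6), (4, 7), (5, 9)]
Completion times:
  Priority 1, burst=6, C=6
  Priority 2, burst=9, C=15
  Priority 3, burst=6, C=21
  Priority 4, burst=7, C=28
  Priority 5, burst=9, C=37
Average turnaround = 107/5 = 21.4

21.4


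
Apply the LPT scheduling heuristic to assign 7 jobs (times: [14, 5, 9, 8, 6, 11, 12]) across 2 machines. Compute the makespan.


Sort jobs in decreasing order (LPT): [14, 12, 11, 9, 8, 6, 5]
Assign each job to the least loaded machine:
  Machine 1: jobs [14, 9, 8], load = 31
  Machine 2: jobs [12, 11, 6, 5], load = 34
Makespan = max load = 34

34


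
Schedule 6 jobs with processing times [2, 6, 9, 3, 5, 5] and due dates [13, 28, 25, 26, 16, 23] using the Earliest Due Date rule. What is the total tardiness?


Sort by due date (EDD order): [(2, 13), (5, 16), (5, 23), (9, 25), (3, 26), (6, 28)]
Compute completion times and tardiness:
  Job 1: p=2, d=13, C=2, tardiness=max(0,2-13)=0
  Job 2: p=5, d=16, C=7, tardiness=max(0,7-16)=0
  Job 3: p=5, d=23, C=12, tardiness=max(0,12-23)=0
  Job 4: p=9, d=25, C=21, tardiness=max(0,21-25)=0
  Job 5: p=3, d=26, C=24, tardiness=max(0,24-26)=0
  Job 6: p=6, d=28, C=30, tardiness=max(0,30-28)=2
Total tardiness = 2

2


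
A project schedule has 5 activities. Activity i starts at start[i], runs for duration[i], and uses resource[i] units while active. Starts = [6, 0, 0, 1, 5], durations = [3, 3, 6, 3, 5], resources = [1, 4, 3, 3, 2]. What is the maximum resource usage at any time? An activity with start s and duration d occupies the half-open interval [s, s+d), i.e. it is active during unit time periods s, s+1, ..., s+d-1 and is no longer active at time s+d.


Each activity i is active on [start_i, start_i + duration_i).
Compute total resource usage per time slot:
  t=0: active resources = [4, 3], total = 7
  t=1: active resources = [4, 3, 3], total = 10
  t=2: active resources = [4, 3, 3], total = 10
  t=3: active resources = [3, 3], total = 6
  t=4: active resources = [3], total = 3
  t=5: active resources = [3, 2], total = 5
  t=6: active resources = [1, 2], total = 3
  t=7: active resources = [1, 2], total = 3
  t=8: active resources = [1, 2], total = 3
  t=9: active resources = [2], total = 2
Peak resource demand = 10

10


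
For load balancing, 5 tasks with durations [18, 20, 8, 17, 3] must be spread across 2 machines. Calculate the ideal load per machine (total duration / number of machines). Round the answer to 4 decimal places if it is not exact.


Total processing time = 18 + 20 + 8 + 17 + 3 = 66
Number of machines = 2
Ideal balanced load = 66 / 2 = 33.0

33.0


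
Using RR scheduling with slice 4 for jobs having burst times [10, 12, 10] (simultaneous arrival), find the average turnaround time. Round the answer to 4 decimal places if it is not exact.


Time quantum = 4
Execution trace:
  J1 runs 4 units, time = 4
  J2 runs 4 units, time = 8
  J3 runs 4 units, time = 12
  J1 runs 4 units, time = 16
  J2 runs 4 units, time = 20
  J3 runs 4 units, time = 24
  J1 runs 2 units, time = 26
  J2 runs 4 units, time = 30
  J3 runs 2 units, time = 32
Finish times: [26, 30, 32]
Average turnaround = 88/3 = 29.3333

29.3333


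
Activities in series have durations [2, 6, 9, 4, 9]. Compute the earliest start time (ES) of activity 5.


Activity 5 starts after activities 1 through 4 complete.
Predecessor durations: [2, 6, 9, 4]
ES = 2 + 6 + 9 + 4 = 21

21


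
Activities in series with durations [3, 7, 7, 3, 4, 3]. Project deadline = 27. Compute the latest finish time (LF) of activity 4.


LF(activity 4) = deadline - sum of successor durations
Successors: activities 5 through 6 with durations [4, 3]
Sum of successor durations = 7
LF = 27 - 7 = 20

20


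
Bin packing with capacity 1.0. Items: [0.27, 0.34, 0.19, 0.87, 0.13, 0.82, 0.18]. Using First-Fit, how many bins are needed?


Place items sequentially using First-Fit:
  Item 0.27 -> new Bin 1
  Item 0.34 -> Bin 1 (now 0.61)
  Item 0.19 -> Bin 1 (now 0.8)
  Item 0.87 -> new Bin 2
  Item 0.13 -> Bin 1 (now 0.93)
  Item 0.82 -> new Bin 3
  Item 0.18 -> Bin 3 (now 1.0)
Total bins used = 3

3


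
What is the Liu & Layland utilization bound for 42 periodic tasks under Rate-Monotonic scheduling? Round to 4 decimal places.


Compute 2^(1/42) = 1.0166404394
Subtract 1: 1.0166404394 - 1 = 0.0166404394
Multiply by n: 42 * 0.0166404394 = 0.6988984548
Round to 4 dp: 0.6989

0.6989


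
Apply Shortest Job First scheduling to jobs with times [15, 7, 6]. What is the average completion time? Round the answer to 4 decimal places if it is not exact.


SJF order (ascending): [6, 7, 15]
Completion times:
  Job 1: burst=6, C=6
  Job 2: burst=7, C=13
  Job 3: burst=15, C=28
Average completion = 47/3 = 15.6667

15.6667


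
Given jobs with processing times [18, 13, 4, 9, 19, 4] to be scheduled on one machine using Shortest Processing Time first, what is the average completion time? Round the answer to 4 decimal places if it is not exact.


Sort jobs by processing time (SPT order): [4, 4, 9, 13, 18, 19]
Compute completion times sequentially:
  Job 1: processing = 4, completes at 4
  Job 2: processing = 4, completes at 8
  Job 3: processing = 9, completes at 17
  Job 4: processing = 13, completes at 30
  Job 5: processing = 18, completes at 48
  Job 6: processing = 19, completes at 67
Sum of completion times = 174
Average completion time = 174/6 = 29.0

29.0


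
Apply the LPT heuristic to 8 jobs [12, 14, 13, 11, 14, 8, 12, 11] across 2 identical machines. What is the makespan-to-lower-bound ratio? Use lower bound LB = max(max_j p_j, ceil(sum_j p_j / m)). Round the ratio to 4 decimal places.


LPT order: [14, 14, 13, 12, 12, 11, 11, 8]
Machine loads after assignment: [49, 46]
LPT makespan = 49
Lower bound = max(max_job, ceil(total/2)) = max(14, 48) = 48
Ratio = 49 / 48 = 1.0208

1.0208


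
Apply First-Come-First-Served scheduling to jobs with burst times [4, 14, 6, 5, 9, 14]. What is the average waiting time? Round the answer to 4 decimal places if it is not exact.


FCFS order (as given): [4, 14, 6, 5, 9, 14]
Waiting times:
  Job 1: wait = 0
  Job 2: wait = 4
  Job 3: wait = 18
  Job 4: wait = 24
  Job 5: wait = 29
  Job 6: wait = 38
Sum of waiting times = 113
Average waiting time = 113/6 = 18.8333

18.8333


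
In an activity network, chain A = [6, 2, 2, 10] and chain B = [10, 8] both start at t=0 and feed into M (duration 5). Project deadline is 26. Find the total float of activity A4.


Forward pass: ES(A4) = sum of predecessors on chain A = 10
EF = ES + duration = 10 + 10 = 20
Backward pass: LF(M) = deadline = 26; LS(M) = 26 - 5 = 21
LF(A4) = LS(M) - sum(successors on chain A) = 21 - 0 = 21
LS = LF - duration = 21 - 10 = 11
Total float = LS - ES = 11 - 10 = 1

1


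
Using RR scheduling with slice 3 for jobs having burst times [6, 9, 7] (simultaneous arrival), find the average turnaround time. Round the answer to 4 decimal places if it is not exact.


Time quantum = 3
Execution trace:
  J1 runs 3 units, time = 3
  J2 runs 3 units, time = 6
  J3 runs 3 units, time = 9
  J1 runs 3 units, time = 12
  J2 runs 3 units, time = 15
  J3 runs 3 units, time = 18
  J2 runs 3 units, time = 21
  J3 runs 1 units, time = 22
Finish times: [12, 21, 22]
Average turnaround = 55/3 = 18.3333

18.3333


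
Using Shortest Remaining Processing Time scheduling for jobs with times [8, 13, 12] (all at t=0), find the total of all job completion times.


Since all jobs arrive at t=0, SRPT equals SPT ordering.
SPT order: [8, 12, 13]
Completion times:
  Job 1: p=8, C=8
  Job 2: p=12, C=20
  Job 3: p=13, C=33
Total completion time = 8 + 20 + 33 = 61

61


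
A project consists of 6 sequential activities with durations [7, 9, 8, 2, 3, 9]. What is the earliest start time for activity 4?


Activity 4 starts after activities 1 through 3 complete.
Predecessor durations: [7, 9, 8]
ES = 7 + 9 + 8 = 24

24


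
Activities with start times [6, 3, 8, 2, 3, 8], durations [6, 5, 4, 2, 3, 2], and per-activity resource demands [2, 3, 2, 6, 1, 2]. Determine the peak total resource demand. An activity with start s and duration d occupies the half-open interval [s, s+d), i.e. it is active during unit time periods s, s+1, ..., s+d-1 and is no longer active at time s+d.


Each activity i is active on [start_i, start_i + duration_i).
Compute total resource usage per time slot:
  t=0: active resources = [], total = 0
  t=1: active resources = [], total = 0
  t=2: active resources = [6], total = 6
  t=3: active resources = [3, 6, 1], total = 10
  t=4: active resources = [3, 1], total = 4
  t=5: active resources = [3, 1], total = 4
  t=6: active resources = [2, 3], total = 5
  t=7: active resources = [2, 3], total = 5
  t=8: active resources = [2, 2, 2], total = 6
  t=9: active resources = [2, 2, 2], total = 6
  t=10: active resources = [2, 2], total = 4
  t=11: active resources = [2, 2], total = 4
Peak resource demand = 10

10


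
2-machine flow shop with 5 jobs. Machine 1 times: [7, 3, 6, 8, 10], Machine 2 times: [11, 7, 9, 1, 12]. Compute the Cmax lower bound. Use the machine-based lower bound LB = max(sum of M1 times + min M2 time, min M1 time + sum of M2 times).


LB1 = sum(M1 times) + min(M2 times) = 34 + 1 = 35
LB2 = min(M1 times) + sum(M2 times) = 3 + 40 = 43
Lower bound = max(LB1, LB2) = max(35, 43) = 43

43
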